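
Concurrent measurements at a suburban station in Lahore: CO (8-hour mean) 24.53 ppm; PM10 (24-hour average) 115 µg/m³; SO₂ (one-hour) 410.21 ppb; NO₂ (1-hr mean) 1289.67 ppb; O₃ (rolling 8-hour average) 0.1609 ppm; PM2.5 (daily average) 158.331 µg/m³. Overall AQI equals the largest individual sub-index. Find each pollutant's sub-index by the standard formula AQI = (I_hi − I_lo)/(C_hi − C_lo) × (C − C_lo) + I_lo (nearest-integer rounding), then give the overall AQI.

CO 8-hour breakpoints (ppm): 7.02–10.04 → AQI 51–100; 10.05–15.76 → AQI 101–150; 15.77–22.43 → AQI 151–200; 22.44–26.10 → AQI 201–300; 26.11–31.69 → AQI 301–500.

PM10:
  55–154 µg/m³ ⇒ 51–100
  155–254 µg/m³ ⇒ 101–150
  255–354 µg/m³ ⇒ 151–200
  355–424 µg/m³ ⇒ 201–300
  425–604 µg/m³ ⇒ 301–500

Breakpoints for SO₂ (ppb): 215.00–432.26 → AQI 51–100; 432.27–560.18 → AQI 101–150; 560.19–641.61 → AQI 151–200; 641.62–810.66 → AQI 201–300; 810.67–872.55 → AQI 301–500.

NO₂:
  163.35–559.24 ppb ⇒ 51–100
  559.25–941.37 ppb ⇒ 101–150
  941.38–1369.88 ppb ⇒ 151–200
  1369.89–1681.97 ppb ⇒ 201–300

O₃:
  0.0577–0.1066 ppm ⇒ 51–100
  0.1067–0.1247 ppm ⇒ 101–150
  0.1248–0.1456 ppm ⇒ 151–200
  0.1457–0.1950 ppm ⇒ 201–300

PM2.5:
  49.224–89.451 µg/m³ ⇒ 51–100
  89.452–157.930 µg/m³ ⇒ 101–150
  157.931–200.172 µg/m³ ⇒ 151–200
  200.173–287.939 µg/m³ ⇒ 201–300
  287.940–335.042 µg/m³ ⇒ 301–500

258

CO: 24.53 lies in 22.44–26.10, so I_lo=201, I_hi=300, C_lo=22.44, C_hi=26.10.
(300−201)/(26.10−22.44) × (24.53−22.44) + 201 = 99/3.66 × 2.09 + 201 ≈ 257.53 → 258.
PM10 115: bracket 55–154 → index 51–100; slope 49/99, offset 60.
AQI = 51 + 49/99·60 ≈ 80.70 ⇒ 81.
SO₂ 410.21: bracket 215.00–432.26 → index 51–100; slope 49/217.26, offset 195.21.
AQI = 51 + 49/217.26·195.21 ≈ 95.03 ⇒ 95.
NO₂: 1289.67 ∈ [941.38, 1369.88] ↔ index [151, 200].
151 + (1289.67−941.38)·(200−151)/(1369.88−941.38) = 151 + 348.29·49/428.50 ≈ 190.83, so AQI = 191.
O₃: 0.1609 lies in 0.1457–0.1950, so I_lo=201, I_hi=300, C_lo=0.1457, C_hi=0.1950.
(300−201)/(0.1950−0.1457) × (0.1609−0.1457) + 201 = 99/0.0493 × 0.0152 + 201 ≈ 231.52 → 232.
PM2.5: 158.331 lies in 157.931–200.172, so I_lo=151, I_hi=200, C_lo=157.931, C_hi=200.172.
(200−151)/(200.172−157.931) × (158.331−157.931) + 151 = 49/42.241 × 0.400 + 151 ≈ 151.46 → 151.
Sub-indices: CO→258, PM10→81, SO₂→95, NO₂→191, O₃→232, PM2.5→151. Overall AQI = max = 258; dominant pollutant is CO.
AQI 258: Very Unhealthy.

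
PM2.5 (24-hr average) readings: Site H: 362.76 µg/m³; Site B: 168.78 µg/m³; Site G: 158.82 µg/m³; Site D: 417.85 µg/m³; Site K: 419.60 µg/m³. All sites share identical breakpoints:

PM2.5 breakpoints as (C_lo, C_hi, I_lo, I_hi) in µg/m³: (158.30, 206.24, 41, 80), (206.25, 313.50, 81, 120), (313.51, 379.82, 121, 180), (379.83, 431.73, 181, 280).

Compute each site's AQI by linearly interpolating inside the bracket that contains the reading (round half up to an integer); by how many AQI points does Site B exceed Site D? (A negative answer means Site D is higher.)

-204

Site H: row 313.51–379.82 (AQI 121–180). (180−121)·(362.76−313.51)/(379.82−313.51) + 121 = 59·49.25/66.31 + 121 ≈ 164.82 → 165.
Site B 168.78: bracket 158.30–206.24 → index 41–80; slope 39/47.94, offset 10.48.
AQI = 41 + 39/47.94·10.48 ≈ 49.53 ⇒ 50.
Site G: 158.82 lies in 158.30–206.24, so I_lo=41, I_hi=80, C_lo=158.30, C_hi=206.24.
(80−41)/(206.24−158.30) × (158.82−158.30) + 41 = 39/47.94 × 0.52 + 41 ≈ 41.42 → 41.
Site D: 417.85 ∈ [379.83, 431.73] ↔ index [181, 280].
181 + (417.85−379.83)·(280−181)/(431.73−379.83) = 181 + 38.02·99/51.90 ≈ 253.52, so AQI = 254.
Site K: 419.60 ∈ [379.83, 431.73] ↔ index [181, 280].
181 + (419.60−379.83)·(280−181)/(431.73−379.83) = 181 + 39.77·99/51.90 ≈ 256.86, so AQI = 257.
AQIs: Site H=165, Site B=50, Site G=41, Site D=254, Site K=257. Site B (50) − Site D (254) = -204.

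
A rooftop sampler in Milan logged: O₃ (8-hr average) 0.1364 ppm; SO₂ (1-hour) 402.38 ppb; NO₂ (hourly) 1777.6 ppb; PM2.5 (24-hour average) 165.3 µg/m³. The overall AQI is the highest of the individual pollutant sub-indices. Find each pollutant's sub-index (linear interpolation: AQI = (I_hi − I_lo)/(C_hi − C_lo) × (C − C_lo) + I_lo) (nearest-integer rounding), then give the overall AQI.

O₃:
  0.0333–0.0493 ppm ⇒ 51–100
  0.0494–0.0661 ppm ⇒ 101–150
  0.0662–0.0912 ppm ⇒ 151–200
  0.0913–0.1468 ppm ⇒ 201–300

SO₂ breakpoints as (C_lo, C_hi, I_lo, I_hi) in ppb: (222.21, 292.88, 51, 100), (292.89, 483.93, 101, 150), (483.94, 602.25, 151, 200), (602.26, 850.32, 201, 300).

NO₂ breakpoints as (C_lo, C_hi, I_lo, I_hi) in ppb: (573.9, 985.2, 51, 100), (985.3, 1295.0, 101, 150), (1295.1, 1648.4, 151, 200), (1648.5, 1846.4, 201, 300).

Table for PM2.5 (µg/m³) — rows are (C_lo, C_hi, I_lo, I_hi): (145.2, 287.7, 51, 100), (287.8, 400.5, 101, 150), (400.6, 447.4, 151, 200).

O₃: 0.1364 lies in 0.0913–0.1468, so I_lo=201, I_hi=300, C_lo=0.0913, C_hi=0.1468.
(300−201)/(0.1468−0.0913) × (0.1364−0.0913) + 201 = 99/0.0555 × 0.0451 + 201 ≈ 281.45 → 281.
SO₂: row 292.89–483.93 (AQI 101–150). (150−101)·(402.38−292.89)/(483.93−292.89) + 101 = 49·109.49/191.04 + 101 ≈ 129.08 → 129.
NO₂: 1777.6 ∈ [1648.5, 1846.4] ↔ index [201, 300].
201 + (1777.6−1648.5)·(300−201)/(1846.4−1648.5) = 201 + 129.1·99/197.9 ≈ 265.58, so AQI = 266.
PM2.5: 165.3 lies in 145.2–287.7, so I_lo=51, I_hi=100, C_lo=145.2, C_hi=287.7.
(100−51)/(287.7−145.2) × (165.3−145.2) + 51 = 49/142.5 × 20.1 + 51 ≈ 57.91 → 58.
Sub-indices: O₃→281, SO₂→129, NO₂→266, PM2.5→58. Overall AQI = max = 281; dominant pollutant is O₃.

281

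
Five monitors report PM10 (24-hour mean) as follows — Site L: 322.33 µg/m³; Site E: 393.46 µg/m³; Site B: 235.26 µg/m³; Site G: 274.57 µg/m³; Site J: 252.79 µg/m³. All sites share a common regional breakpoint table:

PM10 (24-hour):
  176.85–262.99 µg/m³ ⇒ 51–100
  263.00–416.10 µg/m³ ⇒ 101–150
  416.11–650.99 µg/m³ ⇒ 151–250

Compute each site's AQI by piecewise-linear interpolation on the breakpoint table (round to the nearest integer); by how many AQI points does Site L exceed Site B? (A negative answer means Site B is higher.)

Site L: 322.33 lies in 263.00–416.10, so I_lo=101, I_hi=150, C_lo=263.00, C_hi=416.10.
(150−101)/(416.10−263.00) × (322.33−263.00) + 101 = 49/153.10 × 59.33 + 101 ≈ 119.99 → 120.
Site E: 393.46 ∈ [263.00, 416.10] ↔ index [101, 150].
101 + (393.46−263.00)·(150−101)/(416.10−263.00) = 101 + 130.46·49/153.10 ≈ 142.75, so AQI = 143.
Site B: 235.26 ∈ [176.85, 262.99] ↔ index [51, 100].
51 + (235.26−176.85)·(100−51)/(262.99−176.85) = 51 + 58.41·49/86.14 ≈ 84.23, so AQI = 84.
Site G 274.57: bracket 263.00–416.10 → index 101–150; slope 49/153.10, offset 11.57.
AQI = 101 + 49/153.10·11.57 ≈ 104.70 ⇒ 105.
Site J: 252.79 ∈ [176.85, 262.99] ↔ index [51, 100].
51 + (252.79−176.85)·(100−51)/(262.99−176.85) = 51 + 75.94·49/86.14 ≈ 94.20, so AQI = 94.
AQIs: Site L=120, Site E=143, Site B=84, Site G=105, Site J=94. Site L (120) − Site B (84) = 36.

36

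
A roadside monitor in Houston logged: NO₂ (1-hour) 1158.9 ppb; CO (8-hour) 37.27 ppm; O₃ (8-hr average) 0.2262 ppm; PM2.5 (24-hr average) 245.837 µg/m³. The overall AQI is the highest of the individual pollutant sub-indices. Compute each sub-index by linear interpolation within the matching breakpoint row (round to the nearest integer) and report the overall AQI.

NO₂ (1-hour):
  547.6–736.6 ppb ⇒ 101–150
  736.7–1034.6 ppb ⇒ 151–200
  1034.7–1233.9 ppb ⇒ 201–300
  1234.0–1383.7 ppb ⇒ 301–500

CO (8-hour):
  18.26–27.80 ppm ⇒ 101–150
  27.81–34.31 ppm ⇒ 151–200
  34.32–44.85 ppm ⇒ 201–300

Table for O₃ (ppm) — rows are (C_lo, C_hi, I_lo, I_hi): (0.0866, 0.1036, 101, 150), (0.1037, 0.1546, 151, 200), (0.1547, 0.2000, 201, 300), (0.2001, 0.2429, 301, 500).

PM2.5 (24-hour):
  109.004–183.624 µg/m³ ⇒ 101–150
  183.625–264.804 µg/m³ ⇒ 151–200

NO₂: 1158.9 ∈ [1034.7, 1233.9] ↔ index [201, 300].
201 + (1158.9−1034.7)·(300−201)/(1233.9−1034.7) = 201 + 124.2·99/199.2 ≈ 262.73, so AQI = 263.
CO: 37.27 ∈ [34.32, 44.85] ↔ index [201, 300].
201 + (37.27−34.32)·(300−201)/(44.85−34.32) = 201 + 2.95·99/10.53 ≈ 228.74, so AQI = 229.
O₃ 0.2262: bracket 0.2001–0.2429 → index 301–500; slope 199/0.0428, offset 0.0261.
AQI = 301 + 199/0.0428·0.0261 ≈ 422.35 ⇒ 422.
PM2.5 245.837: bracket 183.625–264.804 → index 151–200; slope 49/81.179, offset 62.212.
AQI = 151 + 49/81.179·62.212 ≈ 188.55 ⇒ 189.
Sub-indices: NO₂→263, CO→229, O₃→422, PM2.5→189. Overall AQI = max = 422; dominant pollutant is O₃.

422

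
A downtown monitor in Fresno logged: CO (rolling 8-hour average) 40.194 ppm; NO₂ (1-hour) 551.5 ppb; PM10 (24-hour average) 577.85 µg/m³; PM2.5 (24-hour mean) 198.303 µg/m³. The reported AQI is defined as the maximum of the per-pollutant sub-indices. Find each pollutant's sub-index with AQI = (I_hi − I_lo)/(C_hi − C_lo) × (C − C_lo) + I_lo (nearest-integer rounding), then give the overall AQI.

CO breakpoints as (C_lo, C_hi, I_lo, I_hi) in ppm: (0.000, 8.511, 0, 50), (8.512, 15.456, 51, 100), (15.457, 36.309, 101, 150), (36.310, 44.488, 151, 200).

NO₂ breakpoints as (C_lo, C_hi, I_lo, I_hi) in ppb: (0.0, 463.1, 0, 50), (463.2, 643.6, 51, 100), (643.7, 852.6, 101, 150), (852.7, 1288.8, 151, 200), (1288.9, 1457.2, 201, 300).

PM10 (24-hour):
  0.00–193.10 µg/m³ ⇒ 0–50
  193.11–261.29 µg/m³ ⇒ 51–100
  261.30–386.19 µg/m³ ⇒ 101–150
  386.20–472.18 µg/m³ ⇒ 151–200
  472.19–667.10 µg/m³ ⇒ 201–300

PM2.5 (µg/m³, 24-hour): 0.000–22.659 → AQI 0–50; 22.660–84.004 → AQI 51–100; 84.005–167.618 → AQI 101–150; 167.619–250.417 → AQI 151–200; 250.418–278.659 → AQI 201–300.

255

CO: row 36.310–44.488 (AQI 151–200). (200−151)·(40.194−36.310)/(44.488−36.310) + 151 = 49·3.884/8.178 + 151 ≈ 174.27 → 174.
NO₂: row 463.2–643.6 (AQI 51–100). (100−51)·(551.5−463.2)/(643.6−463.2) + 51 = 49·88.3/180.4 + 51 ≈ 74.98 → 75.
PM10: 577.85 ∈ [472.19, 667.10] ↔ index [201, 300].
201 + (577.85−472.19)·(300−201)/(667.10−472.19) = 201 + 105.66·99/194.91 ≈ 254.67, so AQI = 255.
PM2.5 198.303: bracket 167.619–250.417 → index 151–200; slope 49/82.798, offset 30.684.
AQI = 151 + 49/82.798·30.684 ≈ 169.16 ⇒ 169.
Sub-indices: CO→174, NO₂→75, PM10→255, PM2.5→169. Overall AQI = max = 255; dominant pollutant is PM10.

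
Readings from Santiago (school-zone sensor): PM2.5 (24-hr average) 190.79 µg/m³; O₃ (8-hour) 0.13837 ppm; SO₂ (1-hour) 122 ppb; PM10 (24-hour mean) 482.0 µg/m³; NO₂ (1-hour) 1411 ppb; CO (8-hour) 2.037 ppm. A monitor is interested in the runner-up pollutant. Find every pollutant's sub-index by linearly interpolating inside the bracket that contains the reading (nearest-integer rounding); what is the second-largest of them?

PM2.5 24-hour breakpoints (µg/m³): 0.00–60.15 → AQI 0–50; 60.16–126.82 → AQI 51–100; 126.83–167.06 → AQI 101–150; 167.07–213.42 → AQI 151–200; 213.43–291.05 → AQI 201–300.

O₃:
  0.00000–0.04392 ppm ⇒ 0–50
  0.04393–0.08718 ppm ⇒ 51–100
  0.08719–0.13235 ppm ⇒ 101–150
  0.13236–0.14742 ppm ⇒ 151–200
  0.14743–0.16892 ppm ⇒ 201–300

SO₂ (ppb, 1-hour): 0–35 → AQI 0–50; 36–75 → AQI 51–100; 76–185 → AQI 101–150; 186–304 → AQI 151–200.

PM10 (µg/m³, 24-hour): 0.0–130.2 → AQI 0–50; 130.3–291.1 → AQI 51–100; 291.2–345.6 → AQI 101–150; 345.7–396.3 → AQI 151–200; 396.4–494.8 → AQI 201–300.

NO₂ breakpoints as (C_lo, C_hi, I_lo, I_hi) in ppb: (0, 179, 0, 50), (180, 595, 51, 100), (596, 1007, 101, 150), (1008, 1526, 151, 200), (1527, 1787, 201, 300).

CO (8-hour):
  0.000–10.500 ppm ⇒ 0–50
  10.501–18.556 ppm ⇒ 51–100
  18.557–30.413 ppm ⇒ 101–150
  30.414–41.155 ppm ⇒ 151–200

189

PM2.5 190.79: bracket 167.07–213.42 → index 151–200; slope 49/46.35, offset 23.72.
AQI = 151 + 49/46.35·23.72 ≈ 176.08 ⇒ 176.
O₃ 0.13837: bracket 0.13236–0.14742 → index 151–200; slope 49/0.01506, offset 0.00601.
AQI = 151 + 49/0.01506·0.00601 ≈ 170.55 ⇒ 171.
SO₂ 122: bracket 76–185 → index 101–150; slope 49/109, offset 46.
AQI = 101 + 49/109·46 ≈ 121.68 ⇒ 122.
PM10: row 396.4–494.8 (AQI 201–300). (300−201)·(482.0−396.4)/(494.8−396.4) + 201 = 99·85.6/98.4 + 201 ≈ 287.12 → 287.
NO₂: 1411 lies in 1008–1526, so I_lo=151, I_hi=200, C_lo=1008, C_hi=1526.
(200−151)/(1526−1008) × (1411−1008) + 151 = 49/518 × 403 + 151 ≈ 189.12 → 189.
CO 2.037: bracket 0.000–10.500 → index 0–50; slope 50/10.500, offset 2.037.
AQI = 0 + 50/10.500·2.037 ≈ 9.70 ⇒ 10.
Sub-indices: PM2.5→176, O₃→171, SO₂→122, PM10→287, NO₂→189, CO→10. Ranked high→low: 287, 189, 176, 171, 122, 10. Second-highest sub-index = 189.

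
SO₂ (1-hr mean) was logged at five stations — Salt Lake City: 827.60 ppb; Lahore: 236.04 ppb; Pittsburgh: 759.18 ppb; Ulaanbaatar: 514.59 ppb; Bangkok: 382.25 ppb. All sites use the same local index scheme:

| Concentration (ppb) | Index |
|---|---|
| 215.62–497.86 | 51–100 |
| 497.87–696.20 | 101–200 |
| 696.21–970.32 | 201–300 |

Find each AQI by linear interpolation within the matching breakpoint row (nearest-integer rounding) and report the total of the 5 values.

716

Salt Lake City: row 696.21–970.32 (AQI 201–300). (300−201)·(827.60−696.21)/(970.32−696.21) + 201 = 99·131.39/274.11 + 201 ≈ 248.45 → 248.
Lahore 236.04: bracket 215.62–497.86 → index 51–100; slope 49/282.24, offset 20.42.
AQI = 51 + 49/282.24·20.42 ≈ 54.55 ⇒ 55.
Pittsburgh: row 696.21–970.32 (AQI 201–300). (300−201)·(759.18−696.21)/(970.32−696.21) + 201 = 99·62.97/274.11 + 201 ≈ 223.74 → 224.
Ulaanbaatar: 514.59 lies in 497.87–696.20, so I_lo=101, I_hi=200, C_lo=497.87, C_hi=696.20.
(200−101)/(696.20−497.87) × (514.59−497.87) + 101 = 99/198.33 × 16.72 + 101 ≈ 109.35 → 109.
Bangkok: 382.25 ∈ [215.62, 497.86] ↔ index [51, 100].
51 + (382.25−215.62)·(100−51)/(497.86−215.62) = 51 + 166.63·49/282.24 ≈ 79.93, so AQI = 80.
AQIs: Salt Lake City=248, Lahore=55, Pittsburgh=224, Ulaanbaatar=109, Bangkok=80. Sum = 248 + 55 + 224 + 109 + 80 = 716.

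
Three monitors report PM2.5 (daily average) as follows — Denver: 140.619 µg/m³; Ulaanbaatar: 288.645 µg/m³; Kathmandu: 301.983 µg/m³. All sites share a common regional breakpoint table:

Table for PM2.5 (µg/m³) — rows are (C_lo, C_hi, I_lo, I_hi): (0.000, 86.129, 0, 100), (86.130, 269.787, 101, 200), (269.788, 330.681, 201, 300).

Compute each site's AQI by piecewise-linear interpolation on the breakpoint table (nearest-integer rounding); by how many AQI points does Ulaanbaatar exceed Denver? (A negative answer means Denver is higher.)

102

Denver 140.619: bracket 86.130–269.787 → index 101–200; slope 99/183.657, offset 54.489.
AQI = 101 + 99/183.657·54.489 ≈ 130.37 ⇒ 130.
Ulaanbaatar: 288.645 lies in 269.788–330.681, so I_lo=201, I_hi=300, C_lo=269.788, C_hi=330.681.
(300−201)/(330.681−269.788) × (288.645−269.788) + 201 = 99/60.893 × 18.857 + 201 ≈ 231.66 → 232.
Kathmandu: 301.983 lies in 269.788–330.681, so I_lo=201, I_hi=300, C_lo=269.788, C_hi=330.681.
(300−201)/(330.681−269.788) × (301.983−269.788) + 201 = 99/60.893 × 32.195 + 201 ≈ 253.34 → 253.
AQIs: Denver=130, Ulaanbaatar=232, Kathmandu=253. Ulaanbaatar (232) − Denver (130) = 102.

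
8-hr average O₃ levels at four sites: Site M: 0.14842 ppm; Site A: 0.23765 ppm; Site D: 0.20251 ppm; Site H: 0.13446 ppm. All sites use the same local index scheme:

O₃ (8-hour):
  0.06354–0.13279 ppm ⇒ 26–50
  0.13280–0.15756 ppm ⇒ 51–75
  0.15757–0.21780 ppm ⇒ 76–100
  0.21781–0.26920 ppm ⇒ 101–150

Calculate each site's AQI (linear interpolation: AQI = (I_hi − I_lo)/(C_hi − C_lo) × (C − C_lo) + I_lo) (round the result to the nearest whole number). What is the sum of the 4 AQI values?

333

Site M: 0.14842 lies in 0.13280–0.15756, so I_lo=51, I_hi=75, C_lo=0.13280, C_hi=0.15756.
(75−51)/(0.15756−0.13280) × (0.14842−0.13280) + 51 = 24/0.02476 × 0.01562 + 51 ≈ 66.14 → 66.
Site A: 0.23765 ∈ [0.21781, 0.26920] ↔ index [101, 150].
101 + (0.23765−0.21781)·(150−101)/(0.26920−0.21781) = 101 + 0.01984·49/0.05139 ≈ 119.92, so AQI = 120.
Site D: row 0.15757–0.21780 (AQI 76–100). (100−76)·(0.20251−0.15757)/(0.21780−0.15757) + 76 = 24·0.04494/0.06023 + 76 ≈ 93.91 → 94.
Site H: 0.13446 lies in 0.13280–0.15756, so I_lo=51, I_hi=75, C_lo=0.13280, C_hi=0.15756.
(75−51)/(0.15756−0.13280) × (0.13446−0.13280) + 51 = 24/0.02476 × 0.00166 + 51 ≈ 52.61 → 53.
AQIs: Site M=66, Site A=120, Site D=94, Site H=53. Sum = 66 + 120 + 94 + 53 = 333.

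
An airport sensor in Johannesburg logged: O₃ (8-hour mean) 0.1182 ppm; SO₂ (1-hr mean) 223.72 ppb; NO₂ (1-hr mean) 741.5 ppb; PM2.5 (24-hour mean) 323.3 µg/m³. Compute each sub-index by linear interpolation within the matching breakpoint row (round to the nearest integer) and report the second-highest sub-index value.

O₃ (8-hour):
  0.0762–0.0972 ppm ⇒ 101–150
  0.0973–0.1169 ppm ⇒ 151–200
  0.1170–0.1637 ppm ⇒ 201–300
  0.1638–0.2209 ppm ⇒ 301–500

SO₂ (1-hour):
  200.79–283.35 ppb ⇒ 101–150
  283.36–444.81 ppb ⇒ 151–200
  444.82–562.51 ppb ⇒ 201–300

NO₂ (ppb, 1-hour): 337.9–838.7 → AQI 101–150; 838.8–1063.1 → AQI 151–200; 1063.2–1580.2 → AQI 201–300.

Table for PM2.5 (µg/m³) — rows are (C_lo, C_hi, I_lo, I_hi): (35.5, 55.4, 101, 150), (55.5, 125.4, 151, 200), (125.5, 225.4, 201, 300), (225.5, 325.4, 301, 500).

204

O₃ 0.1182: bracket 0.1170–0.1637 → index 201–300; slope 99/0.0467, offset 0.0012.
AQI = 201 + 99/0.0467·0.0012 ≈ 203.54 ⇒ 204.
SO₂: 223.72 ∈ [200.79, 283.35] ↔ index [101, 150].
101 + (223.72−200.79)·(150−101)/(283.35−200.79) = 101 + 22.93·49/82.56 ≈ 114.61, so AQI = 115.
NO₂ 741.5: bracket 337.9–838.7 → index 101–150; slope 49/500.8, offset 403.6.
AQI = 101 + 49/500.8·403.6 ≈ 140.49 ⇒ 140.
PM2.5: 323.3 lies in 225.5–325.4, so I_lo=301, I_hi=500, C_lo=225.5, C_hi=325.4.
(500−301)/(325.4−225.5) × (323.3−225.5) + 301 = 199/99.9 × 97.8 + 301 ≈ 495.82 → 496.
Sub-indices: O₃→204, SO₂→115, NO₂→140, PM2.5→496. Ranked high→low: 496, 204, 140, 115. Second-highest sub-index = 204.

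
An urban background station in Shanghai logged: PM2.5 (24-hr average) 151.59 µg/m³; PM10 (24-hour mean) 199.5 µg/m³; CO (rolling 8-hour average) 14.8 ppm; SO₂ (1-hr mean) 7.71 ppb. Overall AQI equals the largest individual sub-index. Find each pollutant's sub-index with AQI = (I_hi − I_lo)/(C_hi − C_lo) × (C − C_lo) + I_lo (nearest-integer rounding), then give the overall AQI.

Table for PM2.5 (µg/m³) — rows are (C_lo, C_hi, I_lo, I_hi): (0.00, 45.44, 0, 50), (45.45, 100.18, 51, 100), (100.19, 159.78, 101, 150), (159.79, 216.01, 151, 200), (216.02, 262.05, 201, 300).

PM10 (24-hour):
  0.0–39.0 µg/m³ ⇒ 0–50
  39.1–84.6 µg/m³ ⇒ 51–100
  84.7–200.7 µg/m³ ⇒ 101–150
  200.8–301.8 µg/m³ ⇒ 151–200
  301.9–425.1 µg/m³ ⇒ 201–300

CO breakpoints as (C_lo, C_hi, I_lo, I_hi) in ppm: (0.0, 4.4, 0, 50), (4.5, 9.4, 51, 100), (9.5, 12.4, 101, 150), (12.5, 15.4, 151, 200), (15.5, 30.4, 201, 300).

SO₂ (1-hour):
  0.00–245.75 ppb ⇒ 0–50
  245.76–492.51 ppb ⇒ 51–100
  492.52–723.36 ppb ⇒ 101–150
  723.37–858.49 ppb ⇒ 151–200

190

PM2.5: 151.59 ∈ [100.19, 159.78] ↔ index [101, 150].
101 + (151.59−100.19)·(150−101)/(159.78−100.19) = 101 + 51.40·49/59.59 ≈ 143.27, so AQI = 143.
PM10: row 84.7–200.7 (AQI 101–150). (150−101)·(199.5−84.7)/(200.7−84.7) + 101 = 49·114.8/116.0 + 101 ≈ 149.49 → 149.
CO: 14.8 lies in 12.5–15.4, so I_lo=151, I_hi=200, C_lo=12.5, C_hi=15.4.
(200−151)/(15.4−12.5) × (14.8−12.5) + 151 = 49/2.9 × 2.3 + 151 ≈ 189.86 → 190.
SO₂: 7.71 lies in 0.00–245.75, so I_lo=0, I_hi=50, C_lo=0.00, C_hi=245.75.
(50−0)/(245.75−0.00) × (7.71−0.00) + 0 = 50/245.75 × 7.71 + 0 ≈ 1.57 → 2.
Sub-indices: PM2.5→143, PM10→149, CO→190, SO₂→2. Overall AQI = max = 190; dominant pollutant is CO.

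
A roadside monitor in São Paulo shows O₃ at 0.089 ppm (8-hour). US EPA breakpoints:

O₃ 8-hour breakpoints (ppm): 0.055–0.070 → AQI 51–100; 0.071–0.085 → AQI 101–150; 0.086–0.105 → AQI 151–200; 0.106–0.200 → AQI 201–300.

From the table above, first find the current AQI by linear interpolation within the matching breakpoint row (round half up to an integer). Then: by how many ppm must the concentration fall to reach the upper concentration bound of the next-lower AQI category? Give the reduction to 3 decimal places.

0.004

O₃: 0.089 ∈ [0.086, 0.105] ↔ index [151, 200].
151 + (0.089−0.086)·(200−151)/(0.105−0.086) = 151 + 0.003·49/0.019 ≈ 158.74, so AQI = 159.
Current AQI 159 is in the Unhealthy range (151–200). The next-lower category tops out at AQI 150, whose upper concentration bound is 0.085 ppm.
Reduction needed = 0.089 − 0.085 = 0.004 ppm.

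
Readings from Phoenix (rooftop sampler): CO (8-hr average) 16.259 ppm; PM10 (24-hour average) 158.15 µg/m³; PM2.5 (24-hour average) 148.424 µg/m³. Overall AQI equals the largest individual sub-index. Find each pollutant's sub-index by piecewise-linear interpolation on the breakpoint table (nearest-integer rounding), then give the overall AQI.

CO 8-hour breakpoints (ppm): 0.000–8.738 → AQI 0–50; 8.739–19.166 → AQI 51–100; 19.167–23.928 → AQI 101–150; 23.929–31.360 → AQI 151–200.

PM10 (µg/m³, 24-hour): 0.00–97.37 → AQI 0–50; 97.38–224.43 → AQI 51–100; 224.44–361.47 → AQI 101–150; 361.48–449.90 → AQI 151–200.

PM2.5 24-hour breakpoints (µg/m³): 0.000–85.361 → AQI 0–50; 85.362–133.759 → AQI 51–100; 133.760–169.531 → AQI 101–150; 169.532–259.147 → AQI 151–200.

CO: 16.259 ∈ [8.739, 19.166] ↔ index [51, 100].
51 + (16.259−8.739)·(100−51)/(19.166−8.739) = 51 + 7.520·49/10.427 ≈ 86.34, so AQI = 86.
PM10 158.15: bracket 97.38–224.43 → index 51–100; slope 49/127.05, offset 60.77.
AQI = 51 + 49/127.05·60.77 ≈ 74.44 ⇒ 74.
PM2.5 148.424: bracket 133.760–169.531 → index 101–150; slope 49/35.771, offset 14.664.
AQI = 101 + 49/35.771·14.664 ≈ 121.09 ⇒ 121.
Sub-indices: CO→86, PM10→74, PM2.5→121. Overall AQI = max = 121; dominant pollutant is PM2.5.
AQI 121: Unhealthy for Sensitive Groups.

121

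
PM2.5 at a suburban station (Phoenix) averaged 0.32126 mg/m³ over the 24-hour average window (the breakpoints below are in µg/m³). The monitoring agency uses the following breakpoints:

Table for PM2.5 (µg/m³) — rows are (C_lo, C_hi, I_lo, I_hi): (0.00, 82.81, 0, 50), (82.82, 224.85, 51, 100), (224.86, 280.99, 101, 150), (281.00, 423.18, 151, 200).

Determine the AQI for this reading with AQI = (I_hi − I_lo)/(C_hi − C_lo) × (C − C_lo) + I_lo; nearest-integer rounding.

165

Convert: 0.32126 mg/m³ = 321.26 µg/m³.
PM2.5: 321.26 ∈ [281.00, 423.18] ↔ index [151, 200].
151 + (321.26−281.00)·(200−151)/(423.18−281.00) = 151 + 40.26·49/142.18 ≈ 164.87, so AQI = 165.
AQI 165 falls in the Unhealthy category.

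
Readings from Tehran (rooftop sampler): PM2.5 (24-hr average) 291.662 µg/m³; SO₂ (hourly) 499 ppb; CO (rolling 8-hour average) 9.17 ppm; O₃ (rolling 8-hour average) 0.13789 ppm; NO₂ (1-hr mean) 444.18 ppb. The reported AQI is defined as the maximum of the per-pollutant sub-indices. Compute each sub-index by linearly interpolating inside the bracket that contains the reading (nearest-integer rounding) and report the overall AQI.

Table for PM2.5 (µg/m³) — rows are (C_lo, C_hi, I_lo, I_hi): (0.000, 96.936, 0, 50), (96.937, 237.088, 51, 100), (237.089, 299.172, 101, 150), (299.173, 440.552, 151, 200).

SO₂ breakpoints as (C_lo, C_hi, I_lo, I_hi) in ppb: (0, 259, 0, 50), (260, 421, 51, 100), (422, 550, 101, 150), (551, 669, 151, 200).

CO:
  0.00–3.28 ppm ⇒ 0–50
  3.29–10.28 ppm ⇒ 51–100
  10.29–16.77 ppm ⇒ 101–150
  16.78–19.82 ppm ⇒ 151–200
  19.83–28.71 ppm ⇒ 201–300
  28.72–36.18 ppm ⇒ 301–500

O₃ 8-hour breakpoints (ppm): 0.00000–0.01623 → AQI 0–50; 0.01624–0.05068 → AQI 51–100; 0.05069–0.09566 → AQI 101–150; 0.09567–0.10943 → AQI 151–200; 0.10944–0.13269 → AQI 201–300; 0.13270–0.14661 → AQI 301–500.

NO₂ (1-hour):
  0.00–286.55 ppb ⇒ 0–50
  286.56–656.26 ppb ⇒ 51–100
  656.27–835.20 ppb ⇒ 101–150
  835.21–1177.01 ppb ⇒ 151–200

375

PM2.5: 291.662 ∈ [237.089, 299.172] ↔ index [101, 150].
101 + (291.662−237.089)·(150−101)/(299.172−237.089) = 101 + 54.573·49/62.083 ≈ 144.07, so AQI = 144.
SO₂: row 422–550 (AQI 101–150). (150−101)·(499−422)/(550−422) + 101 = 49·77/128 + 101 ≈ 130.48 → 130.
CO: 9.17 ∈ [3.29, 10.28] ↔ index [51, 100].
51 + (9.17−3.29)·(100−51)/(10.28−3.29) = 51 + 5.88·49/6.99 ≈ 92.22, so AQI = 92.
O₃: 0.13789 ∈ [0.13270, 0.14661] ↔ index [301, 500].
301 + (0.13789−0.13270)·(500−301)/(0.14661−0.13270) = 301 + 0.00519·199/0.01391 ≈ 375.25, so AQI = 375.
NO₂: 444.18 ∈ [286.56, 656.26] ↔ index [51, 100].
51 + (444.18−286.56)·(100−51)/(656.26−286.56) = 51 + 157.62·49/369.70 ≈ 71.89, so AQI = 72.
Sub-indices: PM2.5→144, SO₂→130, CO→92, O₃→375, NO₂→72. Overall AQI = max = 375; dominant pollutant is O₃.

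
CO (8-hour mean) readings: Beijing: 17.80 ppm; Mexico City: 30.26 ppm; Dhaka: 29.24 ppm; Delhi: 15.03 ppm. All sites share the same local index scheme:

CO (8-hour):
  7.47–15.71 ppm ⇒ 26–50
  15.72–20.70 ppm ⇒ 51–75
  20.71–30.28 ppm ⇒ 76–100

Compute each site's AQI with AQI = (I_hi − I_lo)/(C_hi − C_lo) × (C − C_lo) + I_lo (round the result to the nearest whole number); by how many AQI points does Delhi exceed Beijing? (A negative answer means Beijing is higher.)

-13

Beijing: row 15.72–20.70 (AQI 51–75). (75−51)·(17.80−15.72)/(20.70−15.72) + 51 = 24·2.08/4.98 + 51 ≈ 61.02 → 61.
Mexico City: 30.26 lies in 20.71–30.28, so I_lo=76, I_hi=100, C_lo=20.71, C_hi=30.28.
(100−76)/(30.28−20.71) × (30.26−20.71) + 76 = 24/9.57 × 9.55 + 76 ≈ 99.95 → 100.
Dhaka: row 20.71–30.28 (AQI 76–100). (100−76)·(29.24−20.71)/(30.28−20.71) + 76 = 24·8.53/9.57 + 76 ≈ 97.39 → 97.
Delhi: 15.03 lies in 7.47–15.71, so I_lo=26, I_hi=50, C_lo=7.47, C_hi=15.71.
(50−26)/(15.71−7.47) × (15.03−7.47) + 26 = 24/8.24 × 7.56 + 26 ≈ 48.02 → 48.
AQIs: Beijing=61, Mexico City=100, Dhaka=97, Delhi=48. Delhi (48) − Beijing (61) = -13.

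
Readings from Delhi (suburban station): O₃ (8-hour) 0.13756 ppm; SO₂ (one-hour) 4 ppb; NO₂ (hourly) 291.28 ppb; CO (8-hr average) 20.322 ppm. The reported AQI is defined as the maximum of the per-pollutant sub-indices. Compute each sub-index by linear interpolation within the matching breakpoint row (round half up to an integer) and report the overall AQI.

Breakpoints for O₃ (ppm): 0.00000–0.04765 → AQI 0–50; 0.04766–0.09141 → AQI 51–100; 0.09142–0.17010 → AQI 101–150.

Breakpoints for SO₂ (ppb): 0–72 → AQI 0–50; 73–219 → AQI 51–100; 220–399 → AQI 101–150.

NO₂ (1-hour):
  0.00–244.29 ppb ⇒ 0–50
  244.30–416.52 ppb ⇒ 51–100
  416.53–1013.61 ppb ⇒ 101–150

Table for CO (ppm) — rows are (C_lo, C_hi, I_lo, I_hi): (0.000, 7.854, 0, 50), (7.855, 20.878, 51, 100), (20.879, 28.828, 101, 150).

O₃: 0.13756 lies in 0.09142–0.17010, so I_lo=101, I_hi=150, C_lo=0.09142, C_hi=0.17010.
(150−101)/(0.17010−0.09142) × (0.13756−0.09142) + 101 = 49/0.07868 × 0.04614 + 101 ≈ 129.73 → 130.
SO₂: 4 ∈ [0, 72] ↔ index [0, 50].
0 + (4−0)·(50−0)/(72−0) = 0 + 4·50/72 ≈ 2.78, so AQI = 3.
NO₂: 291.28 ∈ [244.30, 416.52] ↔ index [51, 100].
51 + (291.28−244.30)·(100−51)/(416.52−244.30) = 51 + 46.98·49/172.22 ≈ 64.37, so AQI = 64.
CO 20.322: bracket 7.855–20.878 → index 51–100; slope 49/13.023, offset 12.467.
AQI = 51 + 49/13.023·12.467 ≈ 97.91 ⇒ 98.
Sub-indices: O₃→130, SO₂→3, NO₂→64, CO→98. Overall AQI = max = 130; dominant pollutant is O₃.

130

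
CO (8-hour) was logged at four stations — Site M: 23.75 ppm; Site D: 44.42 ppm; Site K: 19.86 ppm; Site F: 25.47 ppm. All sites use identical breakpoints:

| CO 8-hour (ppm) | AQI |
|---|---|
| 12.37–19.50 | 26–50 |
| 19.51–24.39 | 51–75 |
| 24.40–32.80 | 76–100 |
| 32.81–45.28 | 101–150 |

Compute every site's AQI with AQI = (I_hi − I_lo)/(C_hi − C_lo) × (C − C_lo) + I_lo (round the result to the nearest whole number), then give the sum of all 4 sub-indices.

351

Site M: 23.75 ∈ [19.51, 24.39] ↔ index [51, 75].
51 + (23.75−19.51)·(75−51)/(24.39−19.51) = 51 + 4.24·24/4.88 ≈ 71.85, so AQI = 72.
Site D: 44.42 lies in 32.81–45.28, so I_lo=101, I_hi=150, C_lo=32.81, C_hi=45.28.
(150−101)/(45.28−32.81) × (44.42−32.81) + 101 = 49/12.47 × 11.61 + 101 ≈ 146.62 → 147.
Site K: row 19.51–24.39 (AQI 51–75). (75−51)·(19.86−19.51)/(24.39−19.51) + 51 = 24·0.35/4.88 + 51 ≈ 52.72 → 53.
Site F 25.47: bracket 24.40–32.80 → index 76–100; slope 24/8.40, offset 1.07.
AQI = 76 + 24/8.40·1.07 ≈ 79.06 ⇒ 79.
AQIs: Site M=72, Site D=147, Site K=53, Site F=79. Sum = 72 + 147 + 53 + 79 = 351.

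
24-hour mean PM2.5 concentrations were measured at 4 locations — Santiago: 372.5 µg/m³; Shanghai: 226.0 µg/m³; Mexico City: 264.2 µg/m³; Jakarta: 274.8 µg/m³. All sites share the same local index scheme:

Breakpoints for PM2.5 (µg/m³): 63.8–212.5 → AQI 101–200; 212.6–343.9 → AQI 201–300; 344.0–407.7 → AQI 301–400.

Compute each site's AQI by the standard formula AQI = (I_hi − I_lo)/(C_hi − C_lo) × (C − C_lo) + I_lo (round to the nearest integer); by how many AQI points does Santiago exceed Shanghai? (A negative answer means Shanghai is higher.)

Santiago 372.5: bracket 344.0–407.7 → index 301–400; slope 99/63.7, offset 28.5.
AQI = 301 + 99/63.7·28.5 ≈ 345.29 ⇒ 345.
Shanghai: 226.0 lies in 212.6–343.9, so I_lo=201, I_hi=300, C_lo=212.6, C_hi=343.9.
(300−201)/(343.9−212.6) × (226.0−212.6) + 201 = 99/131.3 × 13.4 + 201 ≈ 211.10 → 211.
Mexico City: 264.2 lies in 212.6–343.9, so I_lo=201, I_hi=300, C_lo=212.6, C_hi=343.9.
(300−201)/(343.9−212.6) × (264.2−212.6) + 201 = 99/131.3 × 51.6 + 201 ≈ 239.91 → 240.
Jakarta: 274.8 lies in 212.6–343.9, so I_lo=201, I_hi=300, C_lo=212.6, C_hi=343.9.
(300−201)/(343.9−212.6) × (274.8−212.6) + 201 = 99/131.3 × 62.2 + 201 ≈ 247.90 → 248.
AQIs: Santiago=345, Shanghai=211, Mexico City=240, Jakarta=248. Santiago (345) − Shanghai (211) = 134.

134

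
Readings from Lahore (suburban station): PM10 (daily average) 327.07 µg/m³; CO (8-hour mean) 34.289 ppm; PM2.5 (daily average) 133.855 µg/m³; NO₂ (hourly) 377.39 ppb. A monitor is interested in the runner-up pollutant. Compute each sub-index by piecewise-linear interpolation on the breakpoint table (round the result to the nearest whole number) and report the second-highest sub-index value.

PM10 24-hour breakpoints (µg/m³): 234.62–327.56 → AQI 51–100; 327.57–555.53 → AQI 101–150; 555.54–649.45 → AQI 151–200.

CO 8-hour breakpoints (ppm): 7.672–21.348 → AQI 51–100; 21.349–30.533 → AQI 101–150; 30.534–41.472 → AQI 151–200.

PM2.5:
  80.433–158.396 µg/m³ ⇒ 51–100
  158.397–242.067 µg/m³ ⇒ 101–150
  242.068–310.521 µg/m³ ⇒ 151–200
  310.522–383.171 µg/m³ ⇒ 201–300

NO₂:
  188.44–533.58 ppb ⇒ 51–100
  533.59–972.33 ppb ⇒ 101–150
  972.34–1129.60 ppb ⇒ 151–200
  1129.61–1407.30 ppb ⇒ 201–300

PM10 327.07: bracket 234.62–327.56 → index 51–100; slope 49/92.94, offset 92.45.
AQI = 51 + 49/92.94·92.45 ≈ 99.74 ⇒ 100.
CO 34.289: bracket 30.534–41.472 → index 151–200; slope 49/10.938, offset 3.755.
AQI = 151 + 49/10.938·3.755 ≈ 167.82 ⇒ 168.
PM2.5: 133.855 ∈ [80.433, 158.396] ↔ index [51, 100].
51 + (133.855−80.433)·(100−51)/(158.396−80.433) = 51 + 53.422·49/77.963 ≈ 84.58, so AQI = 85.
NO₂: 377.39 ∈ [188.44, 533.58] ↔ index [51, 100].
51 + (377.39−188.44)·(100−51)/(533.58−188.44) = 51 + 188.95·49/345.14 ≈ 77.83, so AQI = 78.
Sub-indices: PM10→100, CO→168, PM2.5→85, NO₂→78. Ranked high→low: 168, 100, 85, 78. Second-highest sub-index = 100.

100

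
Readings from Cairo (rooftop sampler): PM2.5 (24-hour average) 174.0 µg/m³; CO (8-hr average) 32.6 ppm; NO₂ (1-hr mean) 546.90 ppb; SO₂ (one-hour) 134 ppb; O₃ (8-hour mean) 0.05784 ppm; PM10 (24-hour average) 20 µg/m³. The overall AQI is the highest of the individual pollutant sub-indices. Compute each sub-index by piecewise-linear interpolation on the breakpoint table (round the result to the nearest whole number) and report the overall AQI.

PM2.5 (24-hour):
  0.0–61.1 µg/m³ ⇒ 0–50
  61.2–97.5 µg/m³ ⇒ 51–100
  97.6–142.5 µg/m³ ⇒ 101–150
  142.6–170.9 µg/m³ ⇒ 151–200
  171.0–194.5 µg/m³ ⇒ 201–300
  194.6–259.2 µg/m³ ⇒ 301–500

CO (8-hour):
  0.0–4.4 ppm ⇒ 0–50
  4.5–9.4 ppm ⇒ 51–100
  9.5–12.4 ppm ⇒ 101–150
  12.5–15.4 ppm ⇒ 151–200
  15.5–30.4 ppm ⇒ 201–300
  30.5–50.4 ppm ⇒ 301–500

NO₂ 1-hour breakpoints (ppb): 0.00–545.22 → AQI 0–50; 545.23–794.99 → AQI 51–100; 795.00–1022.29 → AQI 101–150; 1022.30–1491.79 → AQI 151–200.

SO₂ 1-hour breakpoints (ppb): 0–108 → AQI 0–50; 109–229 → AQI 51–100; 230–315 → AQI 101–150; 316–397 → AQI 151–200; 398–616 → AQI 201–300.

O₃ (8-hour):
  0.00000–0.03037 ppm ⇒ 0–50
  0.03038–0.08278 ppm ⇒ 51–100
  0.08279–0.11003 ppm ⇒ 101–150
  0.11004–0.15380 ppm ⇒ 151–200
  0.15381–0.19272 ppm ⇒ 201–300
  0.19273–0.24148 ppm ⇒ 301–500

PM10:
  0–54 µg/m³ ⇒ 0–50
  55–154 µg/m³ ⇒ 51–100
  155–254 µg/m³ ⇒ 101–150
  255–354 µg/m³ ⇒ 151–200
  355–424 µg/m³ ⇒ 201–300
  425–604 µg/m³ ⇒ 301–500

322

PM2.5: 174.0 ∈ [171.0, 194.5] ↔ index [201, 300].
201 + (174.0−171.0)·(300−201)/(194.5−171.0) = 201 + 3.0·99/23.5 ≈ 213.64, so AQI = 214.
CO: 32.6 ∈ [30.5, 50.4] ↔ index [301, 500].
301 + (32.6−30.5)·(500−301)/(50.4−30.5) = 301 + 2.1·199/19.9 ≈ 322.00, so AQI = 322.
NO₂: row 545.23–794.99 (AQI 51–100). (100−51)·(546.90−545.23)/(794.99−545.23) + 51 = 49·1.67/249.76 + 51 ≈ 51.33 → 51.
SO₂: 134 ∈ [109, 229] ↔ index [51, 100].
51 + (134−109)·(100−51)/(229−109) = 51 + 25·49/120 ≈ 61.21, so AQI = 61.
O₃: row 0.03038–0.08278 (AQI 51–100). (100−51)·(0.05784−0.03038)/(0.08278−0.03038) + 51 = 49·0.02746/0.05240 + 51 ≈ 76.68 → 77.
PM10: 20 ∈ [0, 54] ↔ index [0, 50].
0 + (20−0)·(50−0)/(54−0) = 0 + 20·50/54 ≈ 18.52, so AQI = 19.
Sub-indices: PM2.5→214, CO→322, NO₂→51, SO₂→61, O₃→77, PM10→19. Overall AQI = max = 322; dominant pollutant is CO.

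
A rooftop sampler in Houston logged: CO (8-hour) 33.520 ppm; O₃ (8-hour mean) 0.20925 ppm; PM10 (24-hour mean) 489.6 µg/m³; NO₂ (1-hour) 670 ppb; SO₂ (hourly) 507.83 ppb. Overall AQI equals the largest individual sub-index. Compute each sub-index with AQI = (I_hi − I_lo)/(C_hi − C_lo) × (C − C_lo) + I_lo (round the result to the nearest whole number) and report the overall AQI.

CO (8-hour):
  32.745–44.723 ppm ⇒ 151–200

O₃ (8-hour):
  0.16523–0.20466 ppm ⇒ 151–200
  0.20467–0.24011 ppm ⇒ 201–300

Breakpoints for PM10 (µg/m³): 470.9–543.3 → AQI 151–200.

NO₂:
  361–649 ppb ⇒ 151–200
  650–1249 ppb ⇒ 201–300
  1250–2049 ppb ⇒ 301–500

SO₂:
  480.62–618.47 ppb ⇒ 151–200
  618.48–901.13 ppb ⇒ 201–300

214

CO: row 32.745–44.723 (AQI 151–200). (200−151)·(33.520−32.745)/(44.723−32.745) + 151 = 49·0.775/11.978 + 151 ≈ 154.17 → 154.
O₃: 0.20925 lies in 0.20467–0.24011, so I_lo=201, I_hi=300, C_lo=0.20467, C_hi=0.24011.
(300−201)/(0.24011−0.20467) × (0.20925−0.20467) + 201 = 99/0.03544 × 0.00458 + 201 ≈ 213.79 → 214.
PM10 489.6: bracket 470.9–543.3 → index 151–200; slope 49/72.4, offset 18.7.
AQI = 151 + 49/72.4·18.7 ≈ 163.66 ⇒ 164.
NO₂: 670 ∈ [650, 1249] ↔ index [201, 300].
201 + (670−650)·(300−201)/(1249−650) = 201 + 20·99/599 ≈ 204.31, so AQI = 204.
SO₂ 507.83: bracket 480.62–618.47 → index 151–200; slope 49/137.85, offset 27.21.
AQI = 151 + 49/137.85·27.21 ≈ 160.67 ⇒ 161.
Sub-indices: CO→154, O₃→214, PM10→164, NO₂→204, SO₂→161. Overall AQI = max = 214; dominant pollutant is O₃.
AQI 214: Very Unhealthy.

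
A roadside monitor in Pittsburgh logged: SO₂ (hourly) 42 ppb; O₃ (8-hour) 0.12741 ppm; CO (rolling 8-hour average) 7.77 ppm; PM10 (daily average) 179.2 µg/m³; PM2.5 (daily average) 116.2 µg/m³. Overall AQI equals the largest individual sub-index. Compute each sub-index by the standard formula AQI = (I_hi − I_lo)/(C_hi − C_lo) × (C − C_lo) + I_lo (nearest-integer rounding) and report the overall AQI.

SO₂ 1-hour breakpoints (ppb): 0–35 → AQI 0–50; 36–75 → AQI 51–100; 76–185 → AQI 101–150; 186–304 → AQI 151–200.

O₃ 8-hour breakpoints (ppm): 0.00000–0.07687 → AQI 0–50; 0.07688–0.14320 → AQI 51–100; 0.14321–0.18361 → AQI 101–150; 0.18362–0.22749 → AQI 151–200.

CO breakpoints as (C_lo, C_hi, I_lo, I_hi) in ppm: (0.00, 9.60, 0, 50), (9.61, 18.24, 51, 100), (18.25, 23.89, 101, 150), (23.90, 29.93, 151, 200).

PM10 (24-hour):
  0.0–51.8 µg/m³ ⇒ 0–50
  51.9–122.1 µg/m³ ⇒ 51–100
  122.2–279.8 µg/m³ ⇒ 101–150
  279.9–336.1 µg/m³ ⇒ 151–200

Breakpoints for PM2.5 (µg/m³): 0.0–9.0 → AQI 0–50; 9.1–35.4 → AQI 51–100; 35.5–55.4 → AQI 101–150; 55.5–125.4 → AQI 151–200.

194

SO₂: 42 lies in 36–75, so I_lo=51, I_hi=100, C_lo=36, C_hi=75.
(100−51)/(75−36) × (42−36) + 51 = 49/39 × 6 + 51 ≈ 58.54 → 59.
O₃: row 0.07688–0.14320 (AQI 51–100). (100−51)·(0.12741−0.07688)/(0.14320−0.07688) + 51 = 49·0.05053/0.06632 + 51 ≈ 88.33 → 88.
CO: 7.77 lies in 0.00–9.60, so I_lo=0, I_hi=50, C_lo=0.00, C_hi=9.60.
(50−0)/(9.60−0.00) × (7.77−0.00) + 0 = 50/9.60 × 7.77 + 0 ≈ 40.47 → 40.
PM10: row 122.2–279.8 (AQI 101–150). (150−101)·(179.2−122.2)/(279.8−122.2) + 101 = 49·57.0/157.6 + 101 ≈ 118.72 → 119.
PM2.5: 116.2 lies in 55.5–125.4, so I_lo=151, I_hi=200, C_lo=55.5, C_hi=125.4.
(200−151)/(125.4−55.5) × (116.2−55.5) + 151 = 49/69.9 × 60.7 + 151 ≈ 193.55 → 194.
Sub-indices: SO₂→59, O₃→88, CO→40, PM10→119, PM2.5→194. Overall AQI = max = 194; dominant pollutant is PM2.5.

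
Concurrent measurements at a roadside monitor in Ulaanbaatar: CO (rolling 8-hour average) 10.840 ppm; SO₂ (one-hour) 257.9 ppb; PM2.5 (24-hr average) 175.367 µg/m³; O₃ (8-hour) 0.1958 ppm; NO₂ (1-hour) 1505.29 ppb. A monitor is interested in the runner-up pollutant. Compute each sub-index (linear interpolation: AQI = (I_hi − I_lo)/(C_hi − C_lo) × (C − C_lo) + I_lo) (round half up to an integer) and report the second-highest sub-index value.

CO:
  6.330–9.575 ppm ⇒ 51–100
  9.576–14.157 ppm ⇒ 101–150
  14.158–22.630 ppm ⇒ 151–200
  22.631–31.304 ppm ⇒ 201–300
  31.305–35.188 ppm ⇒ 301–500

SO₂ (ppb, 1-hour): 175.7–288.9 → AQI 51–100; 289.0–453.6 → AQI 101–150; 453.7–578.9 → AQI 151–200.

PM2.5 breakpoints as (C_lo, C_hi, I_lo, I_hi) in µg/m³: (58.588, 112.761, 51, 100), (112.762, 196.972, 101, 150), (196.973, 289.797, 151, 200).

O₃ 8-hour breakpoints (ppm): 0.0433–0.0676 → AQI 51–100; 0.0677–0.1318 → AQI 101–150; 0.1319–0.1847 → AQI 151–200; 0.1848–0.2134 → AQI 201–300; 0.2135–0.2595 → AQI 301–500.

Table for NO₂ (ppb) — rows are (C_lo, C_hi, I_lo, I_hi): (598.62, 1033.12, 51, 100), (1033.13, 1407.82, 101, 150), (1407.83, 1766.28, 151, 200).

164

CO: row 9.576–14.157 (AQI 101–150). (150−101)·(10.840−9.576)/(14.157−9.576) + 101 = 49·1.264/4.581 + 101 ≈ 114.52 → 115.
SO₂: 257.9 ∈ [175.7, 288.9] ↔ index [51, 100].
51 + (257.9−175.7)·(100−51)/(288.9−175.7) = 51 + 82.2·49/113.2 ≈ 86.58, so AQI = 87.
PM2.5: 175.367 lies in 112.762–196.972, so I_lo=101, I_hi=150, C_lo=112.762, C_hi=196.972.
(150−101)/(196.972−112.762) × (175.367−112.762) + 101 = 49/84.210 × 62.605 + 101 ≈ 137.43 → 137.
O₃: 0.1958 lies in 0.1848–0.2134, so I_lo=201, I_hi=300, C_lo=0.1848, C_hi=0.2134.
(300−201)/(0.2134−0.1848) × (0.1958−0.1848) + 201 = 99/0.0286 × 0.0110 + 201 ≈ 239.08 → 239.
NO₂: 1505.29 lies in 1407.83–1766.28, so I_lo=151, I_hi=200, C_lo=1407.83, C_hi=1766.28.
(200−151)/(1766.28−1407.83) × (1505.29−1407.83) + 151 = 49/358.45 × 97.46 + 151 ≈ 164.32 → 164.
Sub-indices: CO→115, SO₂→87, PM2.5→137, O₃→239, NO₂→164. Ranked high→low: 239, 164, 137, 115, 87. Second-highest sub-index = 164.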